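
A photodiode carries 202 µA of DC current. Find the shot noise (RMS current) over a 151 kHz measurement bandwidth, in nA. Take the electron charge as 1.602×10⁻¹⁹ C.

3.13 nA

I_n = √(2qI·B)
2qI·B = 2 × 1.602×10⁻¹⁹ × 2.02×10⁻⁴ × 1.51×10⁵ = 9.77×10⁻¹⁸ A²
I_n = √(9.77×10⁻¹⁸) = 3.13×10⁻⁹ A = 3.13 nA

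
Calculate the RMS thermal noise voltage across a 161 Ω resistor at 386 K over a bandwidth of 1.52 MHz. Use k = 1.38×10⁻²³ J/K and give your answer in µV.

V_n = √(4kTRB)
4kTRB = 4 × 1.38×10⁻²³ × 386 × 1.61×10² × 1.52×10⁶ = 5.21×10⁻¹² V²
V_n = √(5.21×10⁻¹²) = 2.28×10⁻⁶ V = 2.28 µV

2.28 µV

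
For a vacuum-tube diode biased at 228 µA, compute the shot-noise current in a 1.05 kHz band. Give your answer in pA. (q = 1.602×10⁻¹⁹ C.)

I_n = √(2qI·B)
2qI·B = 2 × 1.602×10⁻¹⁹ × 2.28×10⁻⁴ × 1.05×10³ = 7.67×10⁻²⁰ A²
I_n = √(7.67×10⁻²⁰) = 2.77×10⁻¹⁰ A = 277 pA

277 pA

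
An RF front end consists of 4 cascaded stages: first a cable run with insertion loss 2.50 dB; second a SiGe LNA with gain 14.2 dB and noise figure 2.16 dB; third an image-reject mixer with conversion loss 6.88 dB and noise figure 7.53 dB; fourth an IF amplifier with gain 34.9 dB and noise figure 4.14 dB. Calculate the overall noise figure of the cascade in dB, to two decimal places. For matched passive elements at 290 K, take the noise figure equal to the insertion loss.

Convert to linear (a loss of L dB is a gain of −L dB): F_i = 10^(NF_i/10), G_i = 10^(G_i,dB/10)
  Stage 1: F_1 = 10^(2.50/10) = 1.778, G_1 = 10^(−2.50/10) = 0.5623
  Stage 2: F_2 = 10^(2.16/10) = 1.644, G_2 = 10^(14.2/10) = 26.30
  Stage 3: F_3 = 10^(7.53/10) = 5.662, G_3 = 10^(−6.88/10) = 0.2051
  Stage 4: F_4 = 10^(4.14/10) = 2.594, G_4 = 10^(34.9/10) = 3090
Friis cascade:
  F = 1.778 + (1.644 − 1)/0.5623 + (5.662 − 1)/14.79 + (2.594 − 1)/3.034 = 3.765
NF = 10 log₁₀(3.765) = 5.76 dB

5.76 dB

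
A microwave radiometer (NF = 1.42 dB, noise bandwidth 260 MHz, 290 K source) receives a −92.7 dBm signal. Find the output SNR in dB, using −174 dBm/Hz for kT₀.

Noise floor: N = −174 + 10 log₁₀(B) + NF
10 log₁₀(2.60×10⁸) = 84.15 dB
N = −174 + 84.15 + 1.42 = −88.43 dBm
SNR = P_sig − N = −92.7 − (−88.43) = −4.27 dB → −4.3 dB

−4.3 dB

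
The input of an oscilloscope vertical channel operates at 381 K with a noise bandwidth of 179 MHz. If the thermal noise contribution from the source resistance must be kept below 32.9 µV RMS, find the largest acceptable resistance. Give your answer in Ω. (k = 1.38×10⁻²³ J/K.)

Johnson–Nyquist: V_n = √(4kTRB) ⇒ R = V_n² / (4kTB)
4kTB = 4 × 1.38×10⁻²³ × 381 × 1.79×10⁸ = 3.76×10⁻¹²
R = (3.29×10⁻⁵)² / 3.76×10⁻¹² = 2.88×10² Ω = 288 Ω

288 Ω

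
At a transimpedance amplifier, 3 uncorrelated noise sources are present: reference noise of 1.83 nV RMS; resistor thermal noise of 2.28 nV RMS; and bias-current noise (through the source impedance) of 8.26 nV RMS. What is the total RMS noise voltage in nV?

Uncorrelated sources add in power (mean-square): V_tot = √(ΣV_i²)
V_tot = √[(1.83×10⁻⁹)² + (2.28×10⁻⁹)² + (8.26×10⁻⁹)²] = 8.76×10⁻⁹ V = 8.76 nV

8.76 nV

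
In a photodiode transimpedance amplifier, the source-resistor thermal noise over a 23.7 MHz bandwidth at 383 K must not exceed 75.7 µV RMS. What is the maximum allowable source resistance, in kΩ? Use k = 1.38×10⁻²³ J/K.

Johnson–Nyquist: V_n = √(4kTRB) ⇒ R = V_n² / (4kTB)
4kTB = 4 × 1.38×10⁻²³ × 383 × 2.37×10⁷ = 5.01×10⁻¹³
R = (7.57×10⁻⁵)² / 5.01×10⁻¹³ = 1.14×10⁴ Ω = 11.4 kΩ

11.4 kΩ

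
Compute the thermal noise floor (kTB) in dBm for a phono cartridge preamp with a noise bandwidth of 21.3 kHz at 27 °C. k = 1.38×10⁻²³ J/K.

T = 27 °C + 273.15 = 300.15 K
P_n = kTB = 1.38×10⁻²³ × 300.15 × 2.13×10⁴ = 8.82×10⁻¹⁷ W
In dBm: 10 log₁₀(8.82×10⁻¹⁷ / 10⁻³) = −130.5 dBm

−130.5 dBm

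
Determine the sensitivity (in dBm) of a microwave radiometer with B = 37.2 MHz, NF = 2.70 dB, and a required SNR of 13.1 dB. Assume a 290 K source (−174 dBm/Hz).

Sensitivity = −174 + 10 log₁₀(B) + NF + SNR_min
= −174 + 75.71 + 2.70 + 13.1
= −82.49 dBm → −82.5 dBm

−82.5 dBm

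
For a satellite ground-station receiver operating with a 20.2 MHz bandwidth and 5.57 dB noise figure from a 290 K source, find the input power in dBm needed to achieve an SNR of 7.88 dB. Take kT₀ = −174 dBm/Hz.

−87.5 dBm

Sensitivity = −174 + 10 log₁₀(B) + NF + SNR_min
= −174 + 73.05 + 5.57 + 7.88
= −87.50 dBm → −87.5 dBm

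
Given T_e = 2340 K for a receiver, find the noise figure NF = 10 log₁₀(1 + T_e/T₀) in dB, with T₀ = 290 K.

F = 1 + T_e/T₀ = 1 + 2340/290 = 9.06897
NF = 10 log₁₀(9.06897) = 9.58 dB

9.58 dB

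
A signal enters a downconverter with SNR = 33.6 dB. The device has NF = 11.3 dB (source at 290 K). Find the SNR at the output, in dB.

22.3 dB

By definition F = SNR_in/SNR_out, so in dB: SNR_out = SNR_in − NF
SNR_out = 33.6 − 11.3 = 22.3 dB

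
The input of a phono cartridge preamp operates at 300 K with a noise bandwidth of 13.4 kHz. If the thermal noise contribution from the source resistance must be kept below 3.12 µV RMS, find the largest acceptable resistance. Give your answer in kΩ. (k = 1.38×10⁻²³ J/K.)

43.9 kΩ

Johnson–Nyquist: V_n = √(4kTRB) ⇒ R = V_n² / (4kTB)
4kTB = 4 × 1.38×10⁻²³ × 300 × 1.34×10⁴ = 2.22×10⁻¹⁶
R = (3.12×10⁻⁶)² / 2.22×10⁻¹⁶ = 4.39×10⁴ Ω = 43.9 kΩ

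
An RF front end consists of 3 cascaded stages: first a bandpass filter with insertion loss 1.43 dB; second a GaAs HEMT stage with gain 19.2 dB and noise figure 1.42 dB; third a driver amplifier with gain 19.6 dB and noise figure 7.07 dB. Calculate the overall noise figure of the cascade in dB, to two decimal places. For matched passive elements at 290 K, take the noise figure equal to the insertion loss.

3.00 dB

Convert to linear (a loss of L dB is a gain of −L dB): F_i = 10^(NF_i/10), G_i = 10^(G_i,dB/10)
  Stage 1: F_1 = 10^(1.43/10) = 1.390, G_1 = 10^(−1.43/10) = 0.7194
  Stage 2: F_2 = 10^(1.42/10) = 1.387, G_2 = 10^(19.2/10) = 83.18
  Stage 3: F_3 = 10^(7.07/10) = 5.093, G_3 = 10^(19.6/10) = 91.20
Friis cascade:
  F = 1.390 + (1.387 − 1)/0.7194 + (5.093 − 1)/59.84 = 1.996
NF = 10 log₁₀(1.996) = 3.00 dB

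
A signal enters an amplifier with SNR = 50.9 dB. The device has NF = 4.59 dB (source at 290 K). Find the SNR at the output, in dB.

By definition F = SNR_in/SNR_out, so in dB: SNR_out = SNR_in − NF
SNR_out = 50.9 − 4.59 = 46.31 dB

46.31 dB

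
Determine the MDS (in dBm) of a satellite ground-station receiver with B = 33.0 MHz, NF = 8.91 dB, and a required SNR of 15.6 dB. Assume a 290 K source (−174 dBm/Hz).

Sensitivity = −174 + 10 log₁₀(B) + NF + SNR_min
= −174 + 75.19 + 8.91 + 15.6
= −74.30 dBm → −74.3 dBm

−74.3 dBm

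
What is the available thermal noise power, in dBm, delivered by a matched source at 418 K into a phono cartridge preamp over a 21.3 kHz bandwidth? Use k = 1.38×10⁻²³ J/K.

−129.1 dBm

P_n = kTB = 1.38×10⁻²³ × 418 × 2.13×10⁴ = 1.23×10⁻¹⁶ W
In dBm: 10 log₁₀(1.23×10⁻¹⁶ / 10⁻³) = −129.1 dBm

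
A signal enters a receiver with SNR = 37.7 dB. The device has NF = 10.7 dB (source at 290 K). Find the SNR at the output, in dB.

27.0 dB

By definition F = SNR_in/SNR_out, so in dB: SNR_out = SNR_in − NF
SNR_out = 37.7 − 10.7 = 27.0 dB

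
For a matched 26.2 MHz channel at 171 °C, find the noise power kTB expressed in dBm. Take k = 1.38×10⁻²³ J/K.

−97.9 dBm

T = 171 °C + 273.15 = 444.15 K
P_n = kTB = 1.38×10⁻²³ × 444.15 × 2.62×10⁷ = 1.61×10⁻¹³ W
In dBm: 10 log₁₀(1.61×10⁻¹³ / 10⁻³) = −97.9 dBm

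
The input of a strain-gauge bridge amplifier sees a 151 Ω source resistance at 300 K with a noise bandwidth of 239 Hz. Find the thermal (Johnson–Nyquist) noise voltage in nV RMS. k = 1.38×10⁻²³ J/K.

24.4 nV

V_n = √(4kTRB)
4kTRB = 4 × 1.38×10⁻²³ × 300 × 1.51×10² × 2.39×10² = 5.98×10⁻¹⁶ V²
V_n = √(5.98×10⁻¹⁶) = 2.44×10⁻⁸ V = 24.4 nV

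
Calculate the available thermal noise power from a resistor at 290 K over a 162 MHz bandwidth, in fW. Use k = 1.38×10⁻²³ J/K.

648 fW

P_n = kTB = 1.38×10⁻²³ × 290 × 1.62×10⁸ = 6.48×10⁻¹³ W = 648 fW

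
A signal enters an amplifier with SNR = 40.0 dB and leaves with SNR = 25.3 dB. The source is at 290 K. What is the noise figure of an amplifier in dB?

NF (dB) = SNR_in(dB) − SNR_out(dB) when the source is at T₀
NF = 40.0 − 25.3 = 14.7 dB

14.7 dB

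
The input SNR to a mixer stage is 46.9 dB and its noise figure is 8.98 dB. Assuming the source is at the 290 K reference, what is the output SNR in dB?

By definition F = SNR_in/SNR_out, so in dB: SNR_out = SNR_in − NF
SNR_out = 46.9 − 8.98 = 37.92 dB

37.92 dB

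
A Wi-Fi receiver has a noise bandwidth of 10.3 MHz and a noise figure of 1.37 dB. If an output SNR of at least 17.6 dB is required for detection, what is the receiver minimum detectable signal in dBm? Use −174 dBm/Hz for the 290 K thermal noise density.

Sensitivity = −174 + 10 log₁₀(B) + NF + SNR_min
= −174 + 70.13 + 1.37 + 17.6
= −84.90 dBm → −84.9 dBm

−84.9 dBm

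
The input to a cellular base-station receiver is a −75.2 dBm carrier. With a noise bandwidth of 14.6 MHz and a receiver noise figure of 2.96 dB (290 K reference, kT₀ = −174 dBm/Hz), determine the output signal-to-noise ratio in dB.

24.2 dB

Noise floor: N = −174 + 10 log₁₀(B) + NF
10 log₁₀(1.46×10⁷) = 71.64 dB
N = −174 + 71.64 + 2.96 = −99.40 dBm
SNR = P_sig − N = −75.2 − (−99.40) = 24.20 dB → 24.2 dB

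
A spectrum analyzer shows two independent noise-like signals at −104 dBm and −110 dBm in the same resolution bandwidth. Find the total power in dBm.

−103.0 dBm

Convert to linear, add, convert back:
P₁ = 3.98×10⁻¹⁴ W, P₂ = 1.00×10⁻¹⁴ W
P_tot = 4.98×10⁻¹⁴ W → 10 log₁₀(P_tot / 10⁻³) = −103.0 dBm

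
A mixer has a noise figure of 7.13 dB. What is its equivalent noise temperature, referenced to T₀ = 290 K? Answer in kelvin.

F = 10^(7.13/10) = 5.16416
T_e = (F − 1)·T₀ = (5.16416 − 1) × 290 = 1208 K

1208 K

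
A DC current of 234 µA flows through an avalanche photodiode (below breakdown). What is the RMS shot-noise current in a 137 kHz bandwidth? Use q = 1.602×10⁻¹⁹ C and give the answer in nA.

3.20 nA

I_n = √(2qI·B)
2qI·B = 2 × 1.602×10⁻¹⁹ × 2.34×10⁻⁴ × 1.37×10⁵ = 1.03×10⁻¹⁷ A²
I_n = √(1.03×10⁻¹⁷) = 3.20×10⁻⁹ A = 3.20 nA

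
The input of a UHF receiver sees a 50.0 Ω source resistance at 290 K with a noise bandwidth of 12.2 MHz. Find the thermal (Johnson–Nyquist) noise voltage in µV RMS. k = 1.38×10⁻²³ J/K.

3.12 µV

V_n = √(4kTRB)
4kTRB = 4 × 1.38×10⁻²³ × 290 × 5.00×10¹ × 1.22×10⁷ = 9.76×10⁻¹² V²
V_n = √(9.76×10⁻¹²) = 3.12×10⁻⁶ V = 3.12 µV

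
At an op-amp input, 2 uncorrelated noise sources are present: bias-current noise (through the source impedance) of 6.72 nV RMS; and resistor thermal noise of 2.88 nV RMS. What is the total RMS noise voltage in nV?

Uncorrelated sources add in power (mean-square): V_tot = √(ΣV_i²)
V_tot = √[(6.72×10⁻⁹)² + (2.88×10⁻⁹)²] = 7.31×10⁻⁹ V = 7.31 nV

7.31 nV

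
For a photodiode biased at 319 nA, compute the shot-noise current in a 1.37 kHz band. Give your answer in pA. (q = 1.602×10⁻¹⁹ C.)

11.8 pA

I_n = √(2qI·B)
2qI·B = 2 × 1.602×10⁻¹⁹ × 3.19×10⁻⁷ × 1.37×10³ = 1.40×10⁻²² A²
I_n = √(1.40×10⁻²²) = 1.18×10⁻¹¹ A = 11.8 pA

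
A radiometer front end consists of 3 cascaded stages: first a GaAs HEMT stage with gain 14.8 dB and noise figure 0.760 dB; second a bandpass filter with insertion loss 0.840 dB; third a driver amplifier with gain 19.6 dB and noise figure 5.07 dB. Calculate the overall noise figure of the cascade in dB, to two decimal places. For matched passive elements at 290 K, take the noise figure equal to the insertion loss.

Convert to linear (a loss of L dB is a gain of −L dB): F_i = 10^(NF_i/10), G_i = 10^(G_i,dB/10)
  Stage 1: F_1 = 10^(0.760/10) = 1.191, G_1 = 10^(14.8/10) = 30.20
  Stage 2: F_2 = 10^(0.840/10) = 1.213, G_2 = 10^(−0.840/10) = 0.8241
  Stage 3: F_3 = 10^(5.07/10) = 3.214, G_3 = 10^(19.6/10) = 91.20
Friis cascade:
  F = 1.191 + (1.213 − 1)/30.20 + (3.214 − 1)/24.89 = 1.287
NF = 10 log₁₀(1.287) = 1.10 dB

1.10 dB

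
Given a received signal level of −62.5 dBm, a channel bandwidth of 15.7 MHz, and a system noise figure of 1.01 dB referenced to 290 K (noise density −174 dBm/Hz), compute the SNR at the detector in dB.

Noise floor: N = −174 + 10 log₁₀(B) + NF
10 log₁₀(1.57×10⁷) = 71.96 dB
N = −174 + 71.96 + 1.01 = −101.03 dBm
SNR = P_sig − N = −62.5 − (−101.03) = 38.53 dB → 38.5 dB

38.5 dB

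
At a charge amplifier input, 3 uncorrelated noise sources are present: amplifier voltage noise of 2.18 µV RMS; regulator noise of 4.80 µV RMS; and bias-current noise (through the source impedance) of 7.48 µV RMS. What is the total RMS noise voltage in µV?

Uncorrelated sources add in power (mean-square): V_tot = √(ΣV_i²)
V_tot = √[(2.18×10⁻⁶)² + (4.80×10⁻⁶)² + (7.48×10⁻⁶)²] = 9.15×10⁻⁶ V = 9.15 µV

9.15 µV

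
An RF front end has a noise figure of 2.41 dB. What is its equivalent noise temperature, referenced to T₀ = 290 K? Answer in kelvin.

F = 10^(2.41/10) = 1.74181
T_e = (F − 1)·T₀ = (1.74181 − 1) × 290 = 215 K

215 K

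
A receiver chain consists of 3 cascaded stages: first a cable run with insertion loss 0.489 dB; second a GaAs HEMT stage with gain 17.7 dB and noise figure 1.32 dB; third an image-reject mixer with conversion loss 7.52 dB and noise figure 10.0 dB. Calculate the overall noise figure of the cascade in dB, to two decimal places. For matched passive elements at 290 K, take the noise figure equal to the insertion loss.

2.27 dB

Convert to linear (a loss of L dB is a gain of −L dB): F_i = 10^(NF_i/10), G_i = 10^(G_i,dB/10)
  Stage 1: F_1 = 10^(0.489/10) = 1.119, G_1 = 10^(−0.489/10) = 0.8935
  Stage 2: F_2 = 10^(1.32/10) = 1.355, G_2 = 10^(17.7/10) = 58.88
  Stage 3: F_3 = 10^(10.0/10) = 10.00, G_3 = 10^(−7.52/10) = 0.1770
Friis cascade:
  F = 1.119 + (1.355 − 1)/0.8935 + (10.00 − 1)/52.61 = 1.688
NF = 10 log₁₀(1.688) = 2.27 dB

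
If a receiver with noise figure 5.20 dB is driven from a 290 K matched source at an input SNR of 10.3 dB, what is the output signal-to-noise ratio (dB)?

By definition F = SNR_in/SNR_out, so in dB: SNR_out = SNR_in − NF
SNR_out = 10.3 − 5.20 = 5.10 dB

5.10 dB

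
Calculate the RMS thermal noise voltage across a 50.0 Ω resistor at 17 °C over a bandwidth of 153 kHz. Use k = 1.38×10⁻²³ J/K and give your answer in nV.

T = 17 °C + 273.15 = 290.15 K
V_n = √(4kTRB)
4kTRB = 4 × 1.38×10⁻²³ × 290.15 × 5.00×10¹ × 1.53×10⁵ = 1.23×10⁻¹³ V²
V_n = √(1.23×10⁻¹³) = 3.50×10⁻⁷ V = 350 nV

350 nV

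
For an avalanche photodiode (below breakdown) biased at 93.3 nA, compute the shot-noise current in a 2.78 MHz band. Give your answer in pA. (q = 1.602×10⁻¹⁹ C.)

I_n = √(2qI·B)
2qI·B = 2 × 1.602×10⁻¹⁹ × 9.33×10⁻⁸ × 2.78×10⁶ = 8.31×10⁻²⁰ A²
I_n = √(8.31×10⁻²⁰) = 2.88×10⁻¹⁰ A = 288 pA

288 pA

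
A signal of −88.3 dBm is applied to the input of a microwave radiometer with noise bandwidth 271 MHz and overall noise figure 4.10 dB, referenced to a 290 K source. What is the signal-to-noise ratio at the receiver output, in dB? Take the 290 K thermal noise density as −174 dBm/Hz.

−2.7 dB

Noise floor: N = −174 + 10 log₁₀(B) + NF
10 log₁₀(2.71×10⁸) = 84.33 dB
N = −174 + 84.33 + 4.10 = −85.57 dBm
SNR = P_sig − N = −88.3 − (−85.57) = −2.73 dB → −2.7 dB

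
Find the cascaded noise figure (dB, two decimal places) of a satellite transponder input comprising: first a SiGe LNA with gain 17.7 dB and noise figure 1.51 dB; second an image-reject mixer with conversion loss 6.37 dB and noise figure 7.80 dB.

1.76 dB

Convert to linear (a loss of L dB is a gain of −L dB): F_i = 10^(NF_i/10), G_i = 10^(G_i,dB/10)
  Stage 1: F_1 = 10^(1.51/10) = 1.416, G_1 = 10^(17.7/10) = 58.88
  Stage 2: F_2 = 10^(7.80/10) = 6.026, G_2 = 10^(−6.37/10) = 0.2307
Friis cascade:
  F = 1.416 + (6.026 − 1)/58.88 = 1.501
NF = 10 log₁₀(1.501) = 1.76 dB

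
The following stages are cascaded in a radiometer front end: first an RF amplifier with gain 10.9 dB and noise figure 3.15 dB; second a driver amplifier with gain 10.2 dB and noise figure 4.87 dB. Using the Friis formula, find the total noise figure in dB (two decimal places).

3.49 dB

Convert to linear (a loss of L dB is a gain of −L dB): F_i = 10^(NF_i/10), G_i = 10^(G_i,dB/10)
  Stage 1: F_1 = 10^(3.15/10) = 2.065, G_1 = 10^(10.9/10) = 12.30
  Stage 2: F_2 = 10^(4.87/10) = 3.069, G_2 = 10^(10.2/10) = 10.47
Friis cascade:
  F = 2.065 + (3.069 − 1)/12.30 = 2.234
NF = 10 log₁₀(2.234) = 3.49 dB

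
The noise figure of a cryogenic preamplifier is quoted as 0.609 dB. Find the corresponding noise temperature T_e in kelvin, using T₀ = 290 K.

F = 10^(0.609/10) = 1.15054
T_e = (F − 1)·T₀ = (1.15054 − 1) × 290 = 43.7 K

43.7 K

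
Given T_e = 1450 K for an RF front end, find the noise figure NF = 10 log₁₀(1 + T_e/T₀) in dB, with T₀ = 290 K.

F = 1 + T_e/T₀ = 1 + 1450/290 = 6
NF = 10 log₁₀(6) = 7.78 dB

7.78 dB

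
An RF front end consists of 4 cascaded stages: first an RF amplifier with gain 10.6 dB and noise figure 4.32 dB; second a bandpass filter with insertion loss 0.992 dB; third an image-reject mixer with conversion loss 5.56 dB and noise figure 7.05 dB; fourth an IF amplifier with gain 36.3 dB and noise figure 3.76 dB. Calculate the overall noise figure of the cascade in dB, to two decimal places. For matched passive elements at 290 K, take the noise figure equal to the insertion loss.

Convert to linear (a loss of L dB is a gain of −L dB): F_i = 10^(NF_i/10), G_i = 10^(G_i,dB/10)
  Stage 1: F_1 = 10^(4.32/10) = 2.704, G_1 = 10^(10.6/10) = 11.48
  Stage 2: F_2 = 10^(0.992/10) = 1.257, G_2 = 10^(−0.992/10) = 0.7958
  Stage 3: F_3 = 10^(7.05/10) = 5.070, G_3 = 10^(−5.56/10) = 0.2780
  Stage 4: F_4 = 10^(3.76/10) = 2.377, G_4 = 10^(36.3/10) = 4266
Friis cascade:
  F = 2.704 + (1.257 − 1)/11.48 + (5.070 − 1)/9.137 + (2.377 − 1)/2.540 = 3.714
NF = 10 log₁₀(3.714) = 5.70 dB

5.70 dB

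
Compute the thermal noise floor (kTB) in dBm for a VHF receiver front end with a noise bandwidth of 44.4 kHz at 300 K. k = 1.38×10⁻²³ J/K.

P_n = kTB = 1.38×10⁻²³ × 300 × 4.44×10⁴ = 1.84×10⁻¹⁶ W
In dBm: 10 log₁₀(1.84×10⁻¹⁶ / 10⁻³) = −127.4 dBm

−127.4 dBm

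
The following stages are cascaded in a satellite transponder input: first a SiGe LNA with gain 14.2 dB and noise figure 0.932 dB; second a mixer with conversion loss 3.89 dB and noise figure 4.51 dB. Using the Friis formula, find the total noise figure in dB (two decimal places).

Convert to linear (a loss of L dB is a gain of −L dB): F_i = 10^(NF_i/10), G_i = 10^(G_i,dB/10)
  Stage 1: F_1 = 10^(0.932/10) = 1.239, G_1 = 10^(14.2/10) = 26.30
  Stage 2: F_2 = 10^(4.51/10) = 2.825, G_2 = 10^(−3.89/10) = 0.4083
Friis cascade:
  F = 1.239 + (2.825 − 1)/26.30 = 1.309
NF = 10 log₁₀(1.309) = 1.17 dB

1.17 dB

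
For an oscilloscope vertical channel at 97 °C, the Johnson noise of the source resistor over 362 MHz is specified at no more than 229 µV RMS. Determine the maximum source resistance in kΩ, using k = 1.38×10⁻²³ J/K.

7.09 kΩ

T = 97 °C + 273.15 = 370.15 K
Johnson–Nyquist: V_n = √(4kTRB) ⇒ R = V_n² / (4kTB)
4kTB = 4 × 1.38×10⁻²³ × 370.15 × 3.62×10⁸ = 7.40×10⁻¹²
R = (2.29×10⁻⁴)² / 7.40×10⁻¹² = 7.09×10³ Ω = 7.09 kΩ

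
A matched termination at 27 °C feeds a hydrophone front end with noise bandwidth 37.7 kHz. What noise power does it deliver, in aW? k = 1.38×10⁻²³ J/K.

156 aW

T = 27 °C + 273.15 = 300.15 K
P_n = kTB = 1.38×10⁻²³ × 300.15 × 3.77×10⁴ = 1.56×10⁻¹⁶ W = 156 aW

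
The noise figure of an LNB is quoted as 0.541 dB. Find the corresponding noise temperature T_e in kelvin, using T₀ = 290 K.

F = 10^(0.541/10) = 1.13266
T_e = (F − 1)·T₀ = (1.13266 − 1) × 290 = 38.5 K

38.5 K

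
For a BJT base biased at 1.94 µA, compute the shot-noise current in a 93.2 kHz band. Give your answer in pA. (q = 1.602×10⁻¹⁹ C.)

I_n = √(2qI·B)
2qI·B = 2 × 1.602×10⁻¹⁹ × 1.94×10⁻⁶ × 9.32×10⁴ = 5.79×10⁻²⁰ A²
I_n = √(5.79×10⁻²⁰) = 2.41×10⁻¹⁰ A = 241 pA

241 pA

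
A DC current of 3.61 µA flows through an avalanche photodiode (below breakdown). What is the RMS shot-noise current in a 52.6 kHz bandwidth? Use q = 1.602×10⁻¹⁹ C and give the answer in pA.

247 pA

I_n = √(2qI·B)
2qI·B = 2 × 1.602×10⁻¹⁹ × 3.61×10⁻⁶ × 5.26×10⁴ = 6.08×10⁻²⁰ A²
I_n = √(6.08×10⁻²⁰) = 2.47×10⁻¹⁰ A = 247 pA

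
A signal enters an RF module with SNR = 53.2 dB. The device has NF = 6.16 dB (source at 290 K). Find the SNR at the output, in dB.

47.04 dB

By definition F = SNR_in/SNR_out, so in dB: SNR_out = SNR_in − NF
SNR_out = 53.2 − 6.16 = 47.04 dB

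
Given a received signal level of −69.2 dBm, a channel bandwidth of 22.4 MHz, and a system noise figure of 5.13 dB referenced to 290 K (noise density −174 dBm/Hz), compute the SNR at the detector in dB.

26.2 dB

Noise floor: N = −174 + 10 log₁₀(B) + NF
10 log₁₀(2.24×10⁷) = 73.5 dB
N = −174 + 73.5 + 5.13 = −95.37 dBm
SNR = P_sig − N = −69.2 − (−95.37) = 26.17 dB → 26.2 dB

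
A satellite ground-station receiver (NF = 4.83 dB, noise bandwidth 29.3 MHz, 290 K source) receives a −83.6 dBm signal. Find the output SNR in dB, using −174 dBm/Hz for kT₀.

Noise floor: N = −174 + 10 log₁₀(B) + NF
10 log₁₀(2.93×10⁷) = 74.67 dB
N = −174 + 74.67 + 4.83 = −94.50 dBm
SNR = P_sig − N = −83.6 − (−94.50) = 10.90 dB → 10.9 dB

10.9 dB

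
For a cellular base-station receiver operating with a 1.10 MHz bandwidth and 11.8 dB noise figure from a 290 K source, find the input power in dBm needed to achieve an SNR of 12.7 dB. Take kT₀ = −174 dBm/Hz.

Sensitivity = −174 + 10 log₁₀(B) + NF + SNR_min
= −174 + 60.41 + 11.8 + 12.7
= −89.09 dBm → −89.1 dBm

−89.1 dBm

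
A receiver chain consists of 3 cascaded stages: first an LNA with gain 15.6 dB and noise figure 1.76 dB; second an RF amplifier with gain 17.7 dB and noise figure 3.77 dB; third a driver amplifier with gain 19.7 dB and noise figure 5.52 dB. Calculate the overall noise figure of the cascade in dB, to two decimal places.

1.87 dB

Convert to linear (a loss of L dB is a gain of −L dB): F_i = 10^(NF_i/10), G_i = 10^(G_i,dB/10)
  Stage 1: F_1 = 10^(1.76/10) = 1.500, G_1 = 10^(15.6/10) = 36.31
  Stage 2: F_2 = 10^(3.77/10) = 2.382, G_2 = 10^(17.7/10) = 58.88
  Stage 3: F_3 = 10^(5.52/10) = 3.565, G_3 = 10^(19.7/10) = 93.33
Friis cascade:
  F = 1.500 + (2.382 − 1)/36.31 + (3.565 − 1)/2138 = 1.539
NF = 10 log₁₀(1.539) = 1.87 dB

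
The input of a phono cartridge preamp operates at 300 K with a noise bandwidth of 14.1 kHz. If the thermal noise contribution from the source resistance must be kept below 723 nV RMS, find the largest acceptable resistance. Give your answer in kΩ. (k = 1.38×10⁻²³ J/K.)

Johnson–Nyquist: V_n = √(4kTRB) ⇒ R = V_n² / (4kTB)
4kTB = 4 × 1.38×10⁻²³ × 300 × 1.41×10⁴ = 2.33×10⁻¹⁶
R = (7.23×10⁻⁷)² / 2.33×10⁻¹⁶ = 2.24×10³ Ω = 2.24 kΩ

2.24 kΩ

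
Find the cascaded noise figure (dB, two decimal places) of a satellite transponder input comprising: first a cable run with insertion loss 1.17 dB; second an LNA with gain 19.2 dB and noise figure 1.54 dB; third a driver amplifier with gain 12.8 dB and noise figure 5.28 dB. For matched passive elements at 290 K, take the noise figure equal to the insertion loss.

2.80 dB

Convert to linear (a loss of L dB is a gain of −L dB): F_i = 10^(NF_i/10), G_i = 10^(G_i,dB/10)
  Stage 1: F_1 = 10^(1.17/10) = 1.309, G_1 = 10^(−1.17/10) = 0.7638
  Stage 2: F_2 = 10^(1.54/10) = 1.426, G_2 = 10^(19.2/10) = 83.18
  Stage 3: F_3 = 10^(5.28/10) = 3.373, G_3 = 10^(12.8/10) = 19.05
Friis cascade:
  F = 1.309 + (1.426 − 1)/0.7638 + (3.373 − 1)/63.53 = 1.904
NF = 10 log₁₀(1.904) = 2.80 dB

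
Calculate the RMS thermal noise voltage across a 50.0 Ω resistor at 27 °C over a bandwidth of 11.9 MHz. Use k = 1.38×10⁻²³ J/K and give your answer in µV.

T = 27 °C + 273.15 = 300.15 K
V_n = √(4kTRB)
4kTRB = 4 × 1.38×10⁻²³ × 300.15 × 5.00×10¹ × 1.19×10⁷ = 9.86×10⁻¹² V²
V_n = √(9.86×10⁻¹²) = 3.14×10⁻⁶ V = 3.14 µV

3.14 µV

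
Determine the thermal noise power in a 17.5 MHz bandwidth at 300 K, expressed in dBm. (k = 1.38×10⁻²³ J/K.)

−101.4 dBm

P_n = kTB = 1.38×10⁻²³ × 300 × 1.75×10⁷ = 7.25×10⁻¹⁴ W
In dBm: 10 log₁₀(7.25×10⁻¹⁴ / 10⁻³) = −101.4 dBm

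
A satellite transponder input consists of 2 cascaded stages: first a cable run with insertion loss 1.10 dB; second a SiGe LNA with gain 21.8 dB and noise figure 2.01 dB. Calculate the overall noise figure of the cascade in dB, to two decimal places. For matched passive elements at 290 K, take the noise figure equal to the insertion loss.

Convert to linear (a loss of L dB is a gain of −L dB): F_i = 10^(NF_i/10), G_i = 10^(G_i,dB/10)
  Stage 1: F_1 = 10^(1.10/10) = 1.288, G_1 = 10^(−1.10/10) = 0.7762
  Stage 2: F_2 = 10^(2.01/10) = 1.589, G_2 = 10^(21.8/10) = 151.4
Friis cascade:
  F = 1.288 + (1.589 − 1)/0.7762 = 2.046
NF = 10 log₁₀(2.046) = 3.11 dB

3.11 dB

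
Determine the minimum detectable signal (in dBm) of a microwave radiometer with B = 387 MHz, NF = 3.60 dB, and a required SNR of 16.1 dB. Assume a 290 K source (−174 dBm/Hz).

Sensitivity = −174 + 10 log₁₀(B) + NF + SNR_min
= −174 + 85.88 + 3.60 + 16.1
= −68.42 dBm → −68.4 dBm

−68.4 dBm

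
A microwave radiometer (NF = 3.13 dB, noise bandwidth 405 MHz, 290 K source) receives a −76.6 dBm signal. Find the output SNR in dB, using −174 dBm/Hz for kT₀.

8.2 dB

Noise floor: N = −174 + 10 log₁₀(B) + NF
10 log₁₀(4.05×10⁸) = 86.07 dB
N = −174 + 86.07 + 3.13 = −84.80 dBm
SNR = P_sig − N = −76.6 − (−84.80) = 8.20 dB → 8.2 dB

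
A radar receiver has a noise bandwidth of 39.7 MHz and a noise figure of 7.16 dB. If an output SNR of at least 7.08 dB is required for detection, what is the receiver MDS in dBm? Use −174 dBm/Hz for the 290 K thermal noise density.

−83.8 dBm

Sensitivity = −174 + 10 log₁₀(B) + NF + SNR_min
= −174 + 75.99 + 7.16 + 7.08
= −83.77 dBm → −83.8 dBm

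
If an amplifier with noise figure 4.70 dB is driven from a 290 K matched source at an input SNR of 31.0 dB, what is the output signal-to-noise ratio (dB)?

26.30 dB

By definition F = SNR_in/SNR_out, so in dB: SNR_out = SNR_in − NF
SNR_out = 31.0 − 4.70 = 26.30 dB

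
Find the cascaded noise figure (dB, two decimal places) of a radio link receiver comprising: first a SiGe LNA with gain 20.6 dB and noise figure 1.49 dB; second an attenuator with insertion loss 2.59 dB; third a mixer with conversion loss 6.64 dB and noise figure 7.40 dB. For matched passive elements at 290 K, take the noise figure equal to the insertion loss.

1.72 dB

Convert to linear (a loss of L dB is a gain of −L dB): F_i = 10^(NF_i/10), G_i = 10^(G_i,dB/10)
  Stage 1: F_1 = 10^(1.49/10) = 1.409, G_1 = 10^(20.6/10) = 114.8
  Stage 2: F_2 = 10^(2.59/10) = 1.816, G_2 = 10^(−2.59/10) = 0.5508
  Stage 3: F_3 = 10^(7.40/10) = 5.495, G_3 = 10^(−6.64/10) = 0.2168
Friis cascade:
  F = 1.409 + (1.816 − 1)/114.8 + (5.495 − 1)/63.24 = 1.487
NF = 10 log₁₀(1.487) = 1.72 dB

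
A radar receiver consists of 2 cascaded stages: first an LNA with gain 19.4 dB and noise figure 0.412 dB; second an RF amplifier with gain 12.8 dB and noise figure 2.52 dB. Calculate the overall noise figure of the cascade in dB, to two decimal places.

Convert to linear (a loss of L dB is a gain of −L dB): F_i = 10^(NF_i/10), G_i = 10^(G_i,dB/10)
  Stage 1: F_1 = 10^(0.412/10) = 1.100, G_1 = 10^(19.4/10) = 87.10
  Stage 2: F_2 = 10^(2.52/10) = 1.786, G_2 = 10^(12.8/10) = 19.05
Friis cascade:
  F = 1.100 + (1.786 − 1)/87.10 = 1.109
NF = 10 log₁₀(1.109) = 0.45 dB

0.45 dB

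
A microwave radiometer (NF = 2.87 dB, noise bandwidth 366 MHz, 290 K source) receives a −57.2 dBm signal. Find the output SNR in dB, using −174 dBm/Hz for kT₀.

Noise floor: N = −174 + 10 log₁₀(B) + NF
10 log₁₀(3.66×10⁸) = 85.63 dB
N = −174 + 85.63 + 2.87 = −85.50 dBm
SNR = P_sig − N = −57.2 − (−85.50) = 28.30 dB → 28.3 dB

28.3 dB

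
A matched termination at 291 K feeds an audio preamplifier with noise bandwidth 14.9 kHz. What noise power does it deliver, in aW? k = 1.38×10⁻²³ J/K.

P_n = kTB = 1.38×10⁻²³ × 291 × 1.49×10⁴ = 5.98×10⁻¹⁷ W = 59.8 aW

59.8 aW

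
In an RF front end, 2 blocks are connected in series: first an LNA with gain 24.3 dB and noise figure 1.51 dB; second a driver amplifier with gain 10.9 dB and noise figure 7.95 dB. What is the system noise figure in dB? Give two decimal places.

1.57 dB

Convert to linear (a loss of L dB is a gain of −L dB): F_i = 10^(NF_i/10), G_i = 10^(G_i,dB/10)
  Stage 1: F_1 = 10^(1.51/10) = 1.416, G_1 = 10^(24.3/10) = 269.2
  Stage 2: F_2 = 10^(7.95/10) = 6.237, G_2 = 10^(10.9/10) = 12.30
Friis cascade:
  F = 1.416 + (6.237 − 1)/269.2 = 1.435
NF = 10 log₁₀(1.435) = 1.57 dB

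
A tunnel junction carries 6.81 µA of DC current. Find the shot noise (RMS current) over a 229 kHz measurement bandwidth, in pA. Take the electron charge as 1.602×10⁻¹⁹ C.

707 pA

I_n = √(2qI·B)
2qI·B = 2 × 1.602×10⁻¹⁹ × 6.81×10⁻⁶ × 2.29×10⁵ = 5.00×10⁻¹⁹ A²
I_n = √(5.00×10⁻¹⁹) = 7.07×10⁻¹⁰ A = 707 pA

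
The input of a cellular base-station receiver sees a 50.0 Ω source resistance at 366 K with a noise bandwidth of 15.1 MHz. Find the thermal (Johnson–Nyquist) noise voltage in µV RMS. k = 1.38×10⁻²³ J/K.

V_n = √(4kTRB)
4kTRB = 4 × 1.38×10⁻²³ × 366 × 5.00×10¹ × 1.51×10⁷ = 1.53×10⁻¹¹ V²
V_n = √(1.53×10⁻¹¹) = 3.91×10⁻⁶ V = 3.91 µV

3.91 µV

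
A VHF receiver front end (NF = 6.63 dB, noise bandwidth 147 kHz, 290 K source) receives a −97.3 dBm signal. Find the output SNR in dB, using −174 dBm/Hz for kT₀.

18.4 dB

Noise floor: N = −174 + 10 log₁₀(B) + NF
10 log₁₀(1.47×10⁵) = 51.67 dB
N = −174 + 51.67 + 6.63 = −115.70 dBm
SNR = P_sig − N = −97.3 − (−115.70) = 18.40 dB → 18.4 dB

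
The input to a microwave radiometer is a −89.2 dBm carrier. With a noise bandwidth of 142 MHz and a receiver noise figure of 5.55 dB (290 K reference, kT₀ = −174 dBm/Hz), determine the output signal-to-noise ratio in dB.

−2.3 dB

Noise floor: N = −174 + 10 log₁₀(B) + NF
10 log₁₀(1.42×10⁸) = 81.52 dB
N = −174 + 81.52 + 5.55 = −86.93 dBm
SNR = P_sig − N = −89.2 − (−86.93) = −2.27 dB → −2.3 dB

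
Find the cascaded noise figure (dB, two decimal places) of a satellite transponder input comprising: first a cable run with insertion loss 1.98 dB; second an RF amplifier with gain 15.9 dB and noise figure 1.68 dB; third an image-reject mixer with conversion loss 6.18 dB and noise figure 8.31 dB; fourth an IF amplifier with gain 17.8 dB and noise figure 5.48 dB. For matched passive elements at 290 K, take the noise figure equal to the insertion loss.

Convert to linear (a loss of L dB is a gain of −L dB): F_i = 10^(NF_i/10), G_i = 10^(G_i,dB/10)
  Stage 1: F_1 = 10^(1.98/10) = 1.578, G_1 = 10^(−1.98/10) = 0.6339
  Stage 2: F_2 = 10^(1.68/10) = 1.472, G_2 = 10^(15.9/10) = 38.90
  Stage 3: F_3 = 10^(8.31/10) = 6.776, G_3 = 10^(−6.18/10) = 0.2410
  Stage 4: F_4 = 10^(5.48/10) = 3.532, G_4 = 10^(17.8/10) = 60.26
Friis cascade:
  F = 1.578 + (1.472 − 1)/0.6339 + (6.776 − 1)/24.66 + (3.532 − 1)/5.943 = 2.983
NF = 10 log₁₀(2.983) = 4.75 dB

4.75 dB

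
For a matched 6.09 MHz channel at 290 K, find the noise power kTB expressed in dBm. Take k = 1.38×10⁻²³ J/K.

P_n = kTB = 1.38×10⁻²³ × 290 × 6.09×10⁶ = 2.44×10⁻¹⁴ W
In dBm: 10 log₁₀(2.44×10⁻¹⁴ / 10⁻³) = −106.1 dBm

−106.1 dBm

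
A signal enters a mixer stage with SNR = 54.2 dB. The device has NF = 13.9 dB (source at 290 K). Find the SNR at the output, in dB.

By definition F = SNR_in/SNR_out, so in dB: SNR_out = SNR_in − NF
SNR_out = 54.2 − 13.9 = 40.3 dB

40.3 dB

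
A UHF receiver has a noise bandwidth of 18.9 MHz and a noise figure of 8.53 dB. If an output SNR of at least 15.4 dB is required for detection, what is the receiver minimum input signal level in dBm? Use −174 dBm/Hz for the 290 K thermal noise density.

−77.3 dBm

Sensitivity = −174 + 10 log₁₀(B) + NF + SNR_min
= −174 + 72.76 + 8.53 + 15.4
= −77.31 dBm → −77.3 dBm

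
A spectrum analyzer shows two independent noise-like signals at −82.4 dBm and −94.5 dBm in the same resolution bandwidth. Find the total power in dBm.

−82.1 dBm

Convert to linear, add, convert back:
P₁ = 5.75×10⁻¹² W, P₂ = 3.55×10⁻¹³ W
P_tot = 6.11×10⁻¹² W → 10 log₁₀(P_tot / 10⁻³) = −82.1 dBm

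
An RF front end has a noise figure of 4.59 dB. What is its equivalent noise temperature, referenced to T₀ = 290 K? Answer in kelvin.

544 K

F = 10^(4.59/10) = 2.8774
T_e = (F − 1)·T₀ = (2.8774 − 1) × 290 = 544 K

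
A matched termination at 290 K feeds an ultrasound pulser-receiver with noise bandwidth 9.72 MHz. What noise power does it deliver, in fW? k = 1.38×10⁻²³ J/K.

P_n = kTB = 1.38×10⁻²³ × 290 × 9.72×10⁶ = 3.89×10⁻¹⁴ W = 38.9 fW

38.9 fW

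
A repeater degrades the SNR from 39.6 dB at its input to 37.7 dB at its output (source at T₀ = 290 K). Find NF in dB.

NF (dB) = SNR_in(dB) − SNR_out(dB) when the source is at T₀
NF = 39.6 − 37.7 = 1.9 dB

1.9 dB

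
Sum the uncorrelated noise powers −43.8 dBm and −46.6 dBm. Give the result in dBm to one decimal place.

Convert to linear, add, convert back:
P₁ = 4.17×10⁻⁸ W, P₂ = 2.19×10⁻⁸ W
P_tot = 6.36×10⁻⁸ W → 10 log₁₀(P_tot / 10⁻³) = −42.0 dBm

−42.0 dBm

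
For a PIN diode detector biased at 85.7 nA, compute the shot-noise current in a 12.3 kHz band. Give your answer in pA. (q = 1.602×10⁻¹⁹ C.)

I_n = √(2qI·B)
2qI·B = 2 × 1.602×10⁻¹⁹ × 8.57×10⁻⁸ × 1.23×10⁴ = 3.38×10⁻²² A²
I_n = √(3.38×10⁻²²) = 1.84×10⁻¹¹ A = 18.4 pA

18.4 pA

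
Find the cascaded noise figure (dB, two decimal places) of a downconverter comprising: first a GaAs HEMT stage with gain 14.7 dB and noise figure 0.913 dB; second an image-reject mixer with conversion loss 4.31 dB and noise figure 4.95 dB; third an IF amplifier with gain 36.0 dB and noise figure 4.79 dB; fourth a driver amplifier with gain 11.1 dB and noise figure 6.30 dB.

Convert to linear (a loss of L dB is a gain of −L dB): F_i = 10^(NF_i/10), G_i = 10^(G_i,dB/10)
  Stage 1: F_1 = 10^(0.913/10) = 1.234, G_1 = 10^(14.7/10) = 29.51
  Stage 2: F_2 = 10^(4.95/10) = 3.126, G_2 = 10^(−4.31/10) = 0.3707
  Stage 3: F_3 = 10^(4.79/10) = 3.013, G_3 = 10^(36.0/10) = 3981
  Stage 4: F_4 = 10^(6.30/10) = 4.266, G_4 = 10^(11.1/10) = 12.88
Friis cascade:
  F = 1.234 + (3.126 − 1)/29.51 + (3.013 − 1)/10.94 + (4.266 − 1)/4.355×10⁴ = 1.490
NF = 10 log₁₀(1.490) = 1.73 dB

1.73 dB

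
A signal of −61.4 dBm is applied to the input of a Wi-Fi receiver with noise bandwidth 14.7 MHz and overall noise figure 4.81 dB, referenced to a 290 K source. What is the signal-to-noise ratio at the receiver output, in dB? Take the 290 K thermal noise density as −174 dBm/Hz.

36.1 dB

Noise floor: N = −174 + 10 log₁₀(B) + NF
10 log₁₀(1.47×10⁷) = 71.67 dB
N = −174 + 71.67 + 4.81 = −97.52 dBm
SNR = P_sig − N = −61.4 − (−97.52) = 36.12 dB → 36.1 dB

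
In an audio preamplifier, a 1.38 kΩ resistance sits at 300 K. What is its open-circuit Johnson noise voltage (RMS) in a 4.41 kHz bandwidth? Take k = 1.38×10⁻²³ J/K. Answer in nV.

317 nV

V_n = √(4kTRB)
4kTRB = 4 × 1.38×10⁻²³ × 300 × 1.38×10³ × 4.41×10³ = 1.01×10⁻¹³ V²
V_n = √(1.01×10⁻¹³) = 3.17×10⁻⁷ V = 317 nV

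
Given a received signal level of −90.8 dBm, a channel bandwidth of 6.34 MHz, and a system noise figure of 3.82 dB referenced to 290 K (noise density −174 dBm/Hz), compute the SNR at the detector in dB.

11.4 dB

Noise floor: N = −174 + 10 log₁₀(B) + NF
10 log₁₀(6.34×10⁶) = 68.02 dB
N = −174 + 68.02 + 3.82 = −102.16 dBm
SNR = P_sig − N = −90.8 − (−102.16) = 11.36 dB → 11.4 dB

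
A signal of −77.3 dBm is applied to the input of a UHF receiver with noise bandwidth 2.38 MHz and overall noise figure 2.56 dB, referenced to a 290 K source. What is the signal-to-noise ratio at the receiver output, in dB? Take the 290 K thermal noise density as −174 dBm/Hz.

30.4 dB

Noise floor: N = −174 + 10 log₁₀(B) + NF
10 log₁₀(2.38×10⁶) = 63.77 dB
N = −174 + 63.77 + 2.56 = −107.67 dBm
SNR = P_sig − N = −77.3 − (−107.67) = 30.37 dB → 30.4 dB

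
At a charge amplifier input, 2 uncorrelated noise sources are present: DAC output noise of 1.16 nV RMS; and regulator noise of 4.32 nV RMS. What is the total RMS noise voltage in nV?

4.47 nV

Uncorrelated sources add in power (mean-square): V_tot = √(ΣV_i²)
V_tot = √[(1.16×10⁻⁹)² + (4.32×10⁻⁹)²] = 4.47×10⁻⁹ V = 4.47 nV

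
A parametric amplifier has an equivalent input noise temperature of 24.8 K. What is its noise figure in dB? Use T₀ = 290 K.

0.356 dB

F = 1 + T_e/T₀ = 1 + 24.8/290 = 1.08552
NF = 10 log₁₀(1.08552) = 0.356 dB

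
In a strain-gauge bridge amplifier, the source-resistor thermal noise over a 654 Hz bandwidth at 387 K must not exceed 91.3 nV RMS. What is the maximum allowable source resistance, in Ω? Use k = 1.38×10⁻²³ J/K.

597 Ω

Johnson–Nyquist: V_n = √(4kTRB) ⇒ R = V_n² / (4kTB)
4kTB = 4 × 1.38×10⁻²³ × 387 × 6.54×10² = 1.40×10⁻¹⁷
R = (9.13×10⁻⁸)² / 1.40×10⁻¹⁷ = 5.97×10² Ω = 597 Ω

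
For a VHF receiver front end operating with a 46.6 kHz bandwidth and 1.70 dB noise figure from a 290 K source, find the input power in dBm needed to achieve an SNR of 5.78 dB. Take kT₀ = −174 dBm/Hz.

−119.8 dBm

Sensitivity = −174 + 10 log₁₀(B) + NF + SNR_min
= −174 + 46.68 + 1.70 + 5.78
= −119.84 dBm → −119.8 dBm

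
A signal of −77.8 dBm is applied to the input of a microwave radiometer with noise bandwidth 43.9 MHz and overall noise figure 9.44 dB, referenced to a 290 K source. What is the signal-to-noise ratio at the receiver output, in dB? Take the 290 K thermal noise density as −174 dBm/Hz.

Noise floor: N = −174 + 10 log₁₀(B) + NF
10 log₁₀(4.39×10⁷) = 76.42 dB
N = −174 + 76.42 + 9.44 = −88.14 dBm
SNR = P_sig − N = −77.8 − (−88.14) = 10.34 dB → 10.3 dB

10.3 dB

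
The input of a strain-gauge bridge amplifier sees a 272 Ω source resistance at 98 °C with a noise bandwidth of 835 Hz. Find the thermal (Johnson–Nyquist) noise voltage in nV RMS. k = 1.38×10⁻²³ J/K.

T = 98 °C + 273.15 = 371.15 K
V_n = √(4kTRB)
4kTRB = 4 × 1.38×10⁻²³ × 371.15 × 2.72×10² × 8.35×10² = 4.65×10⁻¹⁵ V²
V_n = √(4.65×10⁻¹⁵) = 6.82×10⁻⁸ V = 68.2 nV

68.2 nV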